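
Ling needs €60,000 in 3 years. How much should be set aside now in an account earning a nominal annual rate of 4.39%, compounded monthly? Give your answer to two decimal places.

€52,608.88

Periodic rate i = 0.0439/12 = 0.00365833; n = 3 × 12 = 36 periods.
Discount factor = (1+0.00365833)^(−36) = 0.876815; PV = 60,000 × 0.876815 = 52,608.8774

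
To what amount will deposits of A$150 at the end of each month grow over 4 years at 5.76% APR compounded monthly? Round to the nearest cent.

Periodic rate i = 0.0576/12 = 0.0048; n = 4 × 12 = 48 periods.
Accumulation factor s(48|0.0048) = 53.835360; FV = 150 × 53.835360 = 8,075.3040

A$8,075.30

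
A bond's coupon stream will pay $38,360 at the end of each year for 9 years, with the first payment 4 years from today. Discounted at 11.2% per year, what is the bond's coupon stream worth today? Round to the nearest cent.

Value one period before first payment (t=3): 38360 × [1 − (1+0.112)^(−9)] / 0.112 = 38360 × 5.494266 = 210,760.0511
PV₀ = 210,760.0511 / (1+0.112)^3 = 210,760.0511 / 1.375037 = 153,275.9207

$153,275.92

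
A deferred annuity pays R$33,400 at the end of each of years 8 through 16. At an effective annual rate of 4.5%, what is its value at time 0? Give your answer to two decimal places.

PV at t=7 (ordinary 9-year annuity): 33400 × a(9|0.045) = 33400 × 7.268790 = 242,777.6025
Discount back 7 years: 242,777.6025 × (1+0.045)^(−7) = 242,777.6025 × 0.734828 = 178,399.8912

R$178,399.89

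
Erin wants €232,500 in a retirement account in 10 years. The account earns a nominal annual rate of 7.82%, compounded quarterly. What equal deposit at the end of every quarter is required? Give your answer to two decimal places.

i = 0.0782/4 = 0.01955 per quarter; n = 10·4 = 40.
FV-annuity factor = 59.816246; PMT = 232500 / 59.816246 = 3,886.9039

€3,886.90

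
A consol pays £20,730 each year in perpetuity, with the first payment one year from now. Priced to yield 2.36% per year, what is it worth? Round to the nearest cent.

£878,389.83

PV = PMT / i = 20730 / 0.0236 = 878,389.8305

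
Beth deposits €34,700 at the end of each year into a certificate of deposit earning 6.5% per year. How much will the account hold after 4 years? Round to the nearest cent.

€152,928.96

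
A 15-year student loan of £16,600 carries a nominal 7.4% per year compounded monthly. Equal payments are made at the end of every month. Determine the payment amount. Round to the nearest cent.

£152.94

Periodic rate i = 0.074/12 = 0.00616667; n = 15 × 12 = 180 periods.
Annuity-PV factor = 108.537701; PMT = 16600 / 108.537701 = 152.9422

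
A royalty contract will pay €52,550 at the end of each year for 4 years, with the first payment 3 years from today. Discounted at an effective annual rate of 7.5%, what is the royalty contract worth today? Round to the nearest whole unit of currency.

Value one period before first payment (t=2): 52550 × [1 − (1+0.075)^(−4)] / 0.075 = 52550 × 3.349326 = 176,007.0955
PV₀ = 176,007.0955 / (1+0.075)^2 = 176,007.0955 / 1.155625 = 152,304.6797

€152,305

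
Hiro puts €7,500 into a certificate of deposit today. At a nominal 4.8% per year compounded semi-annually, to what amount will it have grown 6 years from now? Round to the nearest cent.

€9,969.21

i = 0.048/2 = 0.024 per half-year; n = 6·2 = 12.
FV = 7,500 × (1 + 0.024)^12 = 9,969.2100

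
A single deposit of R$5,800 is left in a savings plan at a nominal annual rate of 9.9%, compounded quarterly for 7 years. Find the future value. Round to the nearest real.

R$11,501

i = 0.099/4 = 0.02475 per quarter; n = 7·4 = 28.
5,800 × (1+0.02475)^28 = 5,800 × 1.982905 = 11,500.8503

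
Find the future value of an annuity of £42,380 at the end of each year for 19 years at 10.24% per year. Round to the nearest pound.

£2,224,322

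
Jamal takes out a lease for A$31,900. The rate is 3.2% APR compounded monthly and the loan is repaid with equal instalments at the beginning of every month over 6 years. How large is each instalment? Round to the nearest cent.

A$486.24

i = 0.032/12 = 0.00266667 per month; n = 6·12 = 72.
Annuity-PV factor × (1+i) = 65.605308; PMT = 31900 / 65.605308 = 486.2411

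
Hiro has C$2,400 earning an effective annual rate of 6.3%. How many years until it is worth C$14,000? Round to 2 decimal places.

28.87 years

(1+i)^n = 14000/2400 = 5.83333, so n = ln 5.83333 / ln 1.063 = 28.8663 years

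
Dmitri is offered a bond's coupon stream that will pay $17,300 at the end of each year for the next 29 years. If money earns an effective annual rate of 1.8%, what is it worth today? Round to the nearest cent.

$388,198.96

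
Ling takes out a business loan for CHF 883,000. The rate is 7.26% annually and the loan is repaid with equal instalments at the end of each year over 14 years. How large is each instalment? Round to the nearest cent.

Annuity-PV factor = 8.610722; PMT = 883000 / 8.610722 = 102,546.5648

CHF 102,546.56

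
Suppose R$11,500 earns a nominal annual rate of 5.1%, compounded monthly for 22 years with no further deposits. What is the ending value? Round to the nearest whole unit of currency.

R$35,233

With 12 periods per year: i = 0.00425, n = 264.
FV = 11,500 × (1 + 0.00425)^264 = 35,232.5200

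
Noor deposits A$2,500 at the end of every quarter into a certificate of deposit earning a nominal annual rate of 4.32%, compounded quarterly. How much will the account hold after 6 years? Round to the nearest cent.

A$68,077.16

i = 0.0432/4 = 0.0108 per quarter; n = 6·4 = 24.
Accumulation factor s(24|0.0108) = 27.230864; FV = 2500 × 27.230864 = 68,077.1592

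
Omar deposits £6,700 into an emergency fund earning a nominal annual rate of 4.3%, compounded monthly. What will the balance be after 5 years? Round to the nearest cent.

£8,303.88

With 12 periods per year: i = 0.00358333, n = 60.
FV = PV·(1+i)^n = 6,700 × 1.239386 = 8,303.8830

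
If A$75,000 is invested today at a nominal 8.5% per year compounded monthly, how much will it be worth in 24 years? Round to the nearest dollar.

Periodic rate i = 0.085/12 = 0.00708333; n = 24 × 12 = 288 periods.
FV = PV·(1+i)^n = 75,000 × 7.635504 = 572,662.7940

A$572,663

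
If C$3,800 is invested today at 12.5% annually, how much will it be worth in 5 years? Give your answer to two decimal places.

C$6,847.72

FV = PV·(1+i)^n = 3,800 × 1.802032 = 6,847.7234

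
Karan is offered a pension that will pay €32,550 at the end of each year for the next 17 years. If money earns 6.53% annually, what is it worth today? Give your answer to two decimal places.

€328,403.56

PV = PMT · [1 − (1+i)^(−n)] / i = 32550 · 10.089203 = 328,403.5638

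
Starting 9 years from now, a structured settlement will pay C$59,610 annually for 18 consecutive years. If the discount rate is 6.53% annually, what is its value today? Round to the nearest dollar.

Value one period before first payment (t=8): 59610 × [1 − (1+0.0653)^(−18)] / 0.0653 = 59610 × 10.409465 = 620,508.2156
PV₀ = 620,508.2156 / (1+0.0653)^8 = 620,508.2156 / 1.658729 = 374,086.5725

C$374,087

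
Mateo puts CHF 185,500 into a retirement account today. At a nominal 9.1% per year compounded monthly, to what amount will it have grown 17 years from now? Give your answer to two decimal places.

CHF 866,289.08

i = 0.091/12 = 0.00758333 per month; n = 17·12 = 204.
FV = 185,500 × (1 + 0.00758333)^204 = 866,289.0774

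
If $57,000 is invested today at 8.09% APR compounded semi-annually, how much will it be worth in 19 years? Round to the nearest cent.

With 2 periods per year: i = 0.04045, n = 38.
57,000 × (1+0.04045)^38 = 57,000 × 4.512385 = 257,205.9483

$257,205.95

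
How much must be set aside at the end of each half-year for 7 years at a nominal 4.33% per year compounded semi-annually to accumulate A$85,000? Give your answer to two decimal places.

i = 0.0433/2 = 0.02165 per half-year; n = 7·2 = 14.
FV-annuity factor = 16.151377; PMT = 85000 / 16.151377 = 5,262.7090

A$5,262.71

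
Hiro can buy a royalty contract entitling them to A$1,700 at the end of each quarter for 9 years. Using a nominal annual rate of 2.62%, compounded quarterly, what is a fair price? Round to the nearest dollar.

A$54,362

Periodic rate i = 0.0262/4 = 0.00655; n = 9 × 4 = 36 periods.
PV = PMT · [1 − (1+i)^(−n)] / i = 1700 · 31.977671 = 54,362.0407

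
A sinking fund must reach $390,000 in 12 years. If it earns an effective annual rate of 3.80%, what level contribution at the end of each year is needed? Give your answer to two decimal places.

$26,254.55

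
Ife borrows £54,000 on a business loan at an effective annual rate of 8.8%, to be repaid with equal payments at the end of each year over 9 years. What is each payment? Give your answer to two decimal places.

£8,934.03

PMT = 54000 / ( [1 − (1+0.088)^(−9)] / 0.088 ) = 54000 / 6.044302 = 8,934.0337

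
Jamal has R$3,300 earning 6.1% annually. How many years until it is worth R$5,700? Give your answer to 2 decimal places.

(1+i)^n = 5700/3300 = 1.72727, so n = ln 1.72727 / ln 1.061 = 9.2303 years

9.23 years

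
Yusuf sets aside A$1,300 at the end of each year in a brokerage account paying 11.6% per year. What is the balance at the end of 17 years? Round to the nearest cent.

A$61,199.46

FV = PMT · [(1+i)^n − 1] / i = 1300 · 47.076505 = 61,199.4561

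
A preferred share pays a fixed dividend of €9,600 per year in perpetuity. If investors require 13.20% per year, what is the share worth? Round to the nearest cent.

PV = PMT / i = 9600 / 0.132 = 72,727.2727

€72,727.27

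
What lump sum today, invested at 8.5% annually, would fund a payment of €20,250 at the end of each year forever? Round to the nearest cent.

PV = PMT / i = 20250 / 0.085 = 238,235.2941

€238,235.29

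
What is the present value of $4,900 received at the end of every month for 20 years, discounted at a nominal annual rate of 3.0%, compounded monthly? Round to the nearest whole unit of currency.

$883,523

i = 0.03/12 = 0.0025 per month; n = 20·12 = 240.
PV = PMT · [1 − (1+i)^(−n)] / i = 4900 · 180.310914 = 883,523.4806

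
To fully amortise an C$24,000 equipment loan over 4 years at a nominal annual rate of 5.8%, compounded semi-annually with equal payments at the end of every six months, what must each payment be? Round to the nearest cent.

C$3,404.55

With 2 periods per year: i = 0.029, n = 8.
PMT = 24000 / ( [1 − (1+0.029)^(−8)] / 0.029 ) = 24000 / 7.049399 = 3,404.5458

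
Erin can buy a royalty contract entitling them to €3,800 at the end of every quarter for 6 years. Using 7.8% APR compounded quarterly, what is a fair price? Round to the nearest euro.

Periodic rate i = 0.078/4 = 0.0195; n = 6 × 4 = 24 periods.
Annuity factor a(24|0.0195) = 19.021494; PV = 3800 × 19.021494 = 72,281.6770

€72,282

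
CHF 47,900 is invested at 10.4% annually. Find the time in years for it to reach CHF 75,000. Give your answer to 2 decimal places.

n = ln(75000/47900) / ln(1+0.104) = ln(1.56576) / 0.098940 = 4.5318 years

4.53 years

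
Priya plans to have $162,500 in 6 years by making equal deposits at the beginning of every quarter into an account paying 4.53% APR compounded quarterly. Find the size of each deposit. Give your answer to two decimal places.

$5,863.93

Periodic rate i = 0.0453/4 = 0.011325; n = 6 × 4 = 24 periods.
PMT = 162500 / ( [(1+0.011325)^24 − 1] / 0.011325 × (1+i) ) = 162500 / 27.711770 = 5,863.9344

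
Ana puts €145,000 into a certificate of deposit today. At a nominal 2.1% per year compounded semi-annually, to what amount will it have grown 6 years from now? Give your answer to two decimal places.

With 2 periods per year: i = 0.0105, n = 12.
145,000 × (1+0.0105)^12 = 145,000 × 1.133537 = 164,362.9080

€164,362.91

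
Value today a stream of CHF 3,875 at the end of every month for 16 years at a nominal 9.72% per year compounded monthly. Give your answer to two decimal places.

With 12 periods per year: i = 0.0081, n = 192.
PV = PMT · [1 − (1+i)^(−n)] / i = 3875 · 97.225421 = 376,748.5083

CHF 376,748.51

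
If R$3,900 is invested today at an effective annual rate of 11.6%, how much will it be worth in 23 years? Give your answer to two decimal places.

FV = 3,900 × (1 + 0.116)^23 = 48,678.9366

R$48,678.94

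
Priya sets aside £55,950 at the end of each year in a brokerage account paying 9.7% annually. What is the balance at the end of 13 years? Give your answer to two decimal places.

£1,345,023.87

FV = 55950 × [(1+0.097)^13 − 1] / 0.097 = 55950 × 24.039747 = 1,345,023.8698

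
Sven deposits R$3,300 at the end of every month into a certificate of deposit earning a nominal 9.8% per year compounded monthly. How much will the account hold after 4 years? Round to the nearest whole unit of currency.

R$192,983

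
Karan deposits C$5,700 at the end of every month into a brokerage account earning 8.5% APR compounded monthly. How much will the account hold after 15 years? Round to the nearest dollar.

i = 0.085/12 = 0.00708333 per month; n = 15·12 = 180.
Accumulation factor s(180|0.00708333) = 361.786353; FV = 5700 × 361.786353 = 2,062,182.2133

C$2,062,182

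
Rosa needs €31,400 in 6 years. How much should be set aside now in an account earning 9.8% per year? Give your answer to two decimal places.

PV = FV·(1+i)^(−n) = 31,400 × 0.570671 = 17,919.0758

€17,919.08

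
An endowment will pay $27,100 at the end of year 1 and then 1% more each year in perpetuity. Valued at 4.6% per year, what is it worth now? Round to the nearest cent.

$752,777.78

PV = PMT / (i − g) = 27100 / (0.046 − 0.01) = 27100 / 0.036000 = 752,777.7778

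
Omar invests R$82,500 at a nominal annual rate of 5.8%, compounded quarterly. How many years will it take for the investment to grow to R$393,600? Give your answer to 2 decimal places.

27.14 years

Periodic rate i = 0.058/4 = 0.0145.
(1+i)^n = 393600/82500 = 4.77091, so n = ln 4.77091 / ln 1.0145 = 108.5406 quarters
= 108.5406/4 years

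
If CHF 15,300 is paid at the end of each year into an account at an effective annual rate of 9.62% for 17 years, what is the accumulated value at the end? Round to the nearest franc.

CHF 598,910

Accumulation factor s(17|0.0962) = 39.144475; FV = 15300 × 39.144475 = 598,910.4650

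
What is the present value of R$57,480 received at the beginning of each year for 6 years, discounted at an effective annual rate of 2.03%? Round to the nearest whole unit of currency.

R$328,174

PV = PMT · [1 − (1+i)^(−n)] / i × (1+i) = 57480 · 5.709358 = 328,173.9131
Payments are at the start of each period, so multiply by (1+i).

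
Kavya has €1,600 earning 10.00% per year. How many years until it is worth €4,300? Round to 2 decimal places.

(1+i)^n = 4300/1600 = 2.68750, so n = ln 2.68750 / ln 1.1 = 10.3726 years

10.37 years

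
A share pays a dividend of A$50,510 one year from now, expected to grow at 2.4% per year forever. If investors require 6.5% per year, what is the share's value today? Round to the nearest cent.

A$1,231,951.22

PV = D₁/(r − g) = 50510/(0.065 − 0.024) = 1,231,951.2195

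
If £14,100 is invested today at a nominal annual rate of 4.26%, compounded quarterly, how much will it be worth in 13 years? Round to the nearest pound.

£24,460

i = 0.0426/4 = 0.01065 per quarter; n = 13·4 = 52.
FV = 14,100 × (1 + 0.01065)^52 = 24,460.1823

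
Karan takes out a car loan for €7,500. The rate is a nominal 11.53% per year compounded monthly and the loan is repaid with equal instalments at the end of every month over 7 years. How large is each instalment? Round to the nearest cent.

Periodic rate i = 0.1153/12 = 0.00960833; n = 7 × 12 = 84 periods.
Annuity-PV factor = 57.463425; PMT = 7500 / 57.463425 = 130.5178

€130.52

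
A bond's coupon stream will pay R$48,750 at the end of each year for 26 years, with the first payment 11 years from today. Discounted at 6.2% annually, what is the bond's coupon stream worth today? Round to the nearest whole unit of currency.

R$340,684

Value one period before first payment (t=10): 48750 × [1 − (1+0.062)^(−26)] / 0.062 = 48750 × 12.753278 = 621,722.2832
PV₀ = 621,722.2832 / (1+0.062)^10 = 621,722.2832 / 1.824926 = 340,683.6298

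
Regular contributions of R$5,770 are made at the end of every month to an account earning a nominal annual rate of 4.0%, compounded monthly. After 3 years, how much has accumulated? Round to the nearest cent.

R$220,307.61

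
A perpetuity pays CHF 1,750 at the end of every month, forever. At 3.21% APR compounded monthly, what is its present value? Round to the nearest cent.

Periodic rate i = 0.0321/12 = 0.002675.
PV = C/r = 1750/0.002675 = 654,205.6075

CHF 654,205.61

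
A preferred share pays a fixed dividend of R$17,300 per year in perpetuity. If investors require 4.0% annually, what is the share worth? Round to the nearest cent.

R$432,500.00

PV = PMT / i = 17300 / 0.04 = 432,500.0000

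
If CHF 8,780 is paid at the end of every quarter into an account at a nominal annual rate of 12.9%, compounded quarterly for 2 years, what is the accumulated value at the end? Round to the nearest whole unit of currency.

CHF 78,701

i = 0.129/4 = 0.03225 per quarter; n = 2·4 = 8.
Accumulation factor s(8|0.03225) = 8.963653; FV = 8780 × 8.963653 = 78,700.8734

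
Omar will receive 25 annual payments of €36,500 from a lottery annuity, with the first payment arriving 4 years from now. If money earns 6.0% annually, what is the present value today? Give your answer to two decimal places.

€391,760.06

Value one period before first payment (t=3): 36500 × [1 − (1+0.06)^(−25)] / 0.06 = 36500 × 12.783356 = 466,592.4998
PV₀ = 466,592.4998 / (1+0.06)^3 = 466,592.4998 / 1.191016 = 391,760.0601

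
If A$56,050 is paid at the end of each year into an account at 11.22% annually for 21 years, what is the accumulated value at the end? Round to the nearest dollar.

A$4,160,849

FV = 56050 × [(1+0.1122)^21 − 1] / 0.1122 = 56050 × 74.234586 = 4,160,848.5514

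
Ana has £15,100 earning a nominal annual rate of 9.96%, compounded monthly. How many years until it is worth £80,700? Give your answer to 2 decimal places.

16.90 years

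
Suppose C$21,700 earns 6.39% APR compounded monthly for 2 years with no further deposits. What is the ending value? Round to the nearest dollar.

C$24,650

Periodic rate i = 0.0639/12 = 0.005325; n = 2 × 12 = 24 periods.
21,700 × (1+0.005325)^24 = 21,700 × 1.135940 = 24,649.9087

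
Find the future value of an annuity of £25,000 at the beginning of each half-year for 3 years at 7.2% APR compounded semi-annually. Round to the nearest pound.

£170,076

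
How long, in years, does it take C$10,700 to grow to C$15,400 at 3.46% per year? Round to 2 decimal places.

10.70 years

(1+i)^n = 15400/10700 = 1.43925, so n = ln 1.43925 / ln 1.0346 = 10.7048 years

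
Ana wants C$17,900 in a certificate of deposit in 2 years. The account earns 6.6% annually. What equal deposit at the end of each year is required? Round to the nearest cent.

C$8,664.09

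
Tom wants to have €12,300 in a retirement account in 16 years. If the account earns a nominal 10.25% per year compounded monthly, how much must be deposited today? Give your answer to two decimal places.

i = 0.1025/12 = 0.00854167 per month; n = 16·12 = 192.
Discount factor = (1+0.00854167)^(−192) = 0.195336; PV = 12,300 × 0.195336 = 2,402.6296

€2,402.63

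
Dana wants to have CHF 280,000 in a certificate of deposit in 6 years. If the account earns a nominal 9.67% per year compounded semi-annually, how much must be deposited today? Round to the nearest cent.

With 2 periods per year: i = 0.04835, n = 12.
Discount factor = (1+0.04835)^(−12) = 0.567446; PV = 280,000 × 0.567446 = 158,884.8312

CHF 158,884.83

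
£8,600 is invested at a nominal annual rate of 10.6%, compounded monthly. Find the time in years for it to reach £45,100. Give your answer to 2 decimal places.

Periodic rate i = 0.106/12 = 0.00883333.
(1+i)^n = 45100/8600 = 5.24419, so n = ln 5.24419 / ln 1.00883 = 188.4258 months
= 188.4258/12 years

15.70 years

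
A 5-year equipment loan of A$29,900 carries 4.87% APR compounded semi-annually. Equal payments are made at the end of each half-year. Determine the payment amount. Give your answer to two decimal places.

With 2 periods per year: i = 0.02435, n = 10.
PMT = 29900 / ( [1 − (1+0.02435)^(−10)] / 0.02435 ) = 29900 / 8.781533 = 3,404.8724

A$3,404.87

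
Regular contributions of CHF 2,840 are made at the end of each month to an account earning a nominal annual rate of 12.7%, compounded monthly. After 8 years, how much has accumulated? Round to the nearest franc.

With 12 periods per year: i = 0.0105833, n = 96.
FV = 2840 × [(1+0.0105833)^96 − 1] / 0.0105833 = 2840 × 165.110295 = 468,913.2367

CHF 468,913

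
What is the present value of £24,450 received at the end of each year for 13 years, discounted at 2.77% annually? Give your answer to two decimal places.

Annuity factor a(13|0.0277) = 10.793096; PV = 24450 × 10.793096 = 263,891.2074

£263,891.21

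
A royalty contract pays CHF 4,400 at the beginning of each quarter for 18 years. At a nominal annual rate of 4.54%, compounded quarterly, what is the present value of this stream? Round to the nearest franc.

i = 0.0454/4 = 0.01135 per quarter; n = 18·4 = 72.
PV = 4400 × [1 − (1+0.01135)^(−72)] / 0.01135 × (1+i) = 4400 × 49.569143 = 218,104.2284
(annuity-due: payments at period start, so ×(1+i).)

CHF 218,104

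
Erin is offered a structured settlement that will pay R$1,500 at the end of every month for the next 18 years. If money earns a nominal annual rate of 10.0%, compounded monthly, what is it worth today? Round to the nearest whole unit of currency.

With 12 periods per year: i = 0.00833333, n = 216.
PV = 1500 × [1 − (1+0.00833333)^(−216)] / 0.00833333 = 1500 × 100.015633 = 150,023.4490

R$150,023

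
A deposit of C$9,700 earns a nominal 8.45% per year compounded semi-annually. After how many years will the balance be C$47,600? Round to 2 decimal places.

Periodic rate i = 0.0845/2 = 0.04225.
(1+i)^n = 47600/9700 = 4.90722, so n = ln 4.90722 / ln 1.04225 = 38.4397 half-years
= 38.4397/2 years

19.22 years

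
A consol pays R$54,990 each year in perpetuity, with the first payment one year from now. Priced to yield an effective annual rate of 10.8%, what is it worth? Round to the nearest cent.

PV = C/r = 54990/0.108 = 509,166.6667

R$509,166.67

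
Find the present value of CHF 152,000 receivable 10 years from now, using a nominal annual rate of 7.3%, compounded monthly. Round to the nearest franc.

CHF 73,412

With 12 periods per year: i = 0.00608333, n = 120.
PV = FV·(1+i)^(−n) = 152,000 × 0.482976 = 73,412.3350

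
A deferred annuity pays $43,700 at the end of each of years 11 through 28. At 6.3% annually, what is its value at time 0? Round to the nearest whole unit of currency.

Value one period before first payment (t=10): 43700 × [1 − (1+0.063)^(−18)] / 0.063 = 43700 × 10.587825 = 462,687.9457
PV₀ = 462,687.9457 / (1+0.063)^10 = 462,687.9457 / 1.842182 = 251,162.9295

$251,163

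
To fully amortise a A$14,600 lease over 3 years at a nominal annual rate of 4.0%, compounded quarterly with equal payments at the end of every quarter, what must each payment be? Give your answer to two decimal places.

With 4 periods per year: i = 0.01, n = 12.
PMT = 14600 / ( [1 − (1+0.01)^(−12)] / 0.01 ) = 14600 / 11.255077 = 1,297.1923

A$1,297.19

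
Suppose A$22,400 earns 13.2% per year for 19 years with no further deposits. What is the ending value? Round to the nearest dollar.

FV = 22,400 × (1 + 0.132)^19 = 236,227.3231

A$236,227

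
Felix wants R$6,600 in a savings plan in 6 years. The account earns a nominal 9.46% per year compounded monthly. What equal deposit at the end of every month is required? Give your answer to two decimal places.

With 12 periods per year: i = 0.00788333, n = 72.
FV-annuity factor = 96.419447; PMT = 6600 / 96.419447 = 68.4509

R$68.45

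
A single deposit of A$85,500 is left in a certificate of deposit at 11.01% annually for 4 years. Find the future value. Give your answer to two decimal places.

A$129,841.80

FV = PV·(1+i)^n = 85,500 × 1.518618 = 129,841.7994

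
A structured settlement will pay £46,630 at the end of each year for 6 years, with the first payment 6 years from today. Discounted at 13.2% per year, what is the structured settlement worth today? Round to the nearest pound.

£99,727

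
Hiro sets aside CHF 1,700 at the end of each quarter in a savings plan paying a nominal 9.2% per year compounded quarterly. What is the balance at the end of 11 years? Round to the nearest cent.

CHF 127,111.45

Periodic rate i = 0.092/4 = 0.023; n = 11 × 4 = 44 periods.
FV = 1700 × [(1+0.023)^44 − 1] / 0.023 = 1700 × 74.771439 = 127,111.4464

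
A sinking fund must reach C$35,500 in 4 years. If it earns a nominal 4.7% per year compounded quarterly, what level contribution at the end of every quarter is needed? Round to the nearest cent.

C$2,029.69

With 4 periods per year: i = 0.01175, n = 16.
FV-annuity factor = 17.490353; PMT = 35500 / 17.490353 = 2,029.6904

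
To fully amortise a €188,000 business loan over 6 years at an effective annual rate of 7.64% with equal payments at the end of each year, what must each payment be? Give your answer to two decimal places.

PMT = 188000 / ( [1 − (1+0.0764)^(−6)] / 0.0764 ) = 188000 / 4.673804 = 40,224.1944

€40,224.19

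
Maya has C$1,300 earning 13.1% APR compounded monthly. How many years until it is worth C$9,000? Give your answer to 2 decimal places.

14.85 years

Periodic rate i = 0.131/12 = 0.0109167.
n = ln(9000/1300) / ln(1+0.0109167) = ln(6.92308) / 0.010858 = 178.2048 months
= 178.2048/12 years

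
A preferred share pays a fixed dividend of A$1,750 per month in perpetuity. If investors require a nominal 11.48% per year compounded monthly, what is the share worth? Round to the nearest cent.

Periodic rate i = 0.1148/12 = 0.00956667.
PV = PMT / i = 1750 / 0.00956667 = 182,926.8293

A$182,926.83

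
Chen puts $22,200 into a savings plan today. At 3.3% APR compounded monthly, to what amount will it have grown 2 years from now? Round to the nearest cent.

Periodic rate i = 0.033/12 = 0.00275; n = 2 × 12 = 24 periods.
FV = 22,200 × (1 + 0.00275)^24 = 23,712.4851

$23,712.49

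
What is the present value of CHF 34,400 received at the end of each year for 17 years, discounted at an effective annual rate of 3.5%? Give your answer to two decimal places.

CHF 435,205.43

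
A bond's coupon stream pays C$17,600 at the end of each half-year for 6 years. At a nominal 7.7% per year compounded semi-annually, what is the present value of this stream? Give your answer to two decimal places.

C$166,624.27

i = 0.077/2 = 0.0385 per half-year; n = 6·2 = 12.
Annuity factor a(12|0.0385) = 9.467288; PV = 17600 × 9.467288 = 166,624.2670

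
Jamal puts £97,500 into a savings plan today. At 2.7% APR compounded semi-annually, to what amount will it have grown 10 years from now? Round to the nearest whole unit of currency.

£127,491

With 2 periods per year: i = 0.0135, n = 20.
97,500 × (1+0.0135)^20 = 97,500 × 1.307600 = 127,491.0436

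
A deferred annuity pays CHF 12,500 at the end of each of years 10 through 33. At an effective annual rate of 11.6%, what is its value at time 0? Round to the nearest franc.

CHF 37,250

Value one period before first payment (t=9): 12500 × [1 − (1+0.116)^(−24)] / 0.116 = 12500 × 8.001817 = 100,022.7117
PV₀ = 100,022.7117 / (1+0.116)^9 = 100,022.7117 / 2.685207 = 37,249.5365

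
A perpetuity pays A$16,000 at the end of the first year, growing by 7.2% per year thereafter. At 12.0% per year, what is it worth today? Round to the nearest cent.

PV = PMT / (i − g) = 16000 / (0.12 − 0.072) = 16000 / 0.048000 = 333,333.3333

A$333,333.33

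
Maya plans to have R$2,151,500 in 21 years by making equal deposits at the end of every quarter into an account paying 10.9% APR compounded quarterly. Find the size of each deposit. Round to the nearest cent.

R$6,843.15

With 4 periods per year: i = 0.02725, n = 84.
PMT = 2.1515e+06 / ( [(1+0.02725)^84 − 1] / 0.02725 ) = 2.1515e+06 / 314.402153 = 6,843.1465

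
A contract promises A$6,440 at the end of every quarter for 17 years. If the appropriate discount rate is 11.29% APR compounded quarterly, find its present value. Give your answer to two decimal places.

A$193,790.38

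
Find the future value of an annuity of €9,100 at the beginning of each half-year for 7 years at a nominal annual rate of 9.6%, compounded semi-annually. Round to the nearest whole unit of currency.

With 2 periods per year: i = 0.048, n = 14.
FV = PMT · [(1+i)^n − 1] / i × (1+i) = 9100 · 20.256577 = 184,334.8523
(Beginning-of-period payments → annuity-due factor ×(1+i).)

€184,335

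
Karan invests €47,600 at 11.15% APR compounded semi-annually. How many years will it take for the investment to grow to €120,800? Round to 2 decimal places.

Periodic rate i = 0.1115/2 = 0.05575.
(1+i)^n = 120800/47600 = 2.53782, so n = ln 2.53782 / ln 1.05575 = 17.1664 half-years
= 17.1664/2 years

8.58 years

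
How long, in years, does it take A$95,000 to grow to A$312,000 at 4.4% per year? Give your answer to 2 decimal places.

n = ln(312000/95000) / ln(1+0.044) = ln(3.28421) / 0.043059 = 27.6159 years

27.62 years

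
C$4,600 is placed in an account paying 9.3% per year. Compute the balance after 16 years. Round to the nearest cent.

C$19,084.48

4,600 × (1+0.093)^16 = 4,600 × 4.148801 = 19,084.4840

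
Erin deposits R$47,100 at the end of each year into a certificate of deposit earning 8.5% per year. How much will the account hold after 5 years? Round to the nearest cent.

FV = PMT · [(1+i)^n − 1] / i = 47100 · 5.925373 = 279,085.0601

R$279,085.06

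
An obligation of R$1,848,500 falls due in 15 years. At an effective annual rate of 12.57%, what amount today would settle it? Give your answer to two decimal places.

PV = 1,848,500 / (1 + 0.1257)^15 = 1,848,500 / 5.906633 = 312,953.2482

R$312,953.25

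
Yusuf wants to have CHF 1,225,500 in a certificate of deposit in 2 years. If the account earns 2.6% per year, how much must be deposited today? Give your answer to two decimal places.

Discount factor = (1+0.026)^(−2) = 0.949960; PV = 1,225,500 × 0.949960 = 1,164,175.8718

CHF 1,164,175.87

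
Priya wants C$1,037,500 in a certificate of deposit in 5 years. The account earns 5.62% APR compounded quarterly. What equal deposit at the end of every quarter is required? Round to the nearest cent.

i = 0.0562/4 = 0.01405 per quarter; n = 5·4 = 20.
PMT = 1.0375e+06 / ( [(1+0.01405)^20 − 1] / 0.01405 ) = 1.0375e+06 / 22.908602 = 45,288.6640

C$45,288.66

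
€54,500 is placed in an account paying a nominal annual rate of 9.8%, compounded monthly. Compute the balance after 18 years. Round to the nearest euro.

€315,777

i = 0.098/12 = 0.00816667 per month; n = 18·12 = 216.
FV = 54,500 × (1 + 0.00816667)^216 = 315,777.1298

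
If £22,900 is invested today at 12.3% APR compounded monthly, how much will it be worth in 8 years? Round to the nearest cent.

£60,954.53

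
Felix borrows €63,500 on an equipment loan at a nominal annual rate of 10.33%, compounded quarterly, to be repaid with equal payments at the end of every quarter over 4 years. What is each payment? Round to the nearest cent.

€4,895.32

Periodic rate i = 0.1033/4 = 0.025825; n = 4 × 4 = 16 periods.
Annuity-PV factor = 12.971577; PMT = 63500 / 12.971577 = 4,895.3184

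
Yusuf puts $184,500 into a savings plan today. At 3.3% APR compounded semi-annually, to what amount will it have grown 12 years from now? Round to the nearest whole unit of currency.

Periodic rate i = 0.033/2 = 0.0165; n = 12 × 2 = 24 periods.
184,500 × (1+0.0165)^24 = 184,500 × 1.481075 = 273,258.4257

$273,258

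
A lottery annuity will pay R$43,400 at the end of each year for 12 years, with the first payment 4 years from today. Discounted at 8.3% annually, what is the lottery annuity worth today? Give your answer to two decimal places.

R$253,528.98

PV at t=3 (ordinary 12-year annuity): 43400 × a(12|0.083) = 43400 × 7.420330 = 322,042.3425
PV₀ = 322,042.3425 / (1+0.083)^3 = 322,042.3425 / 1.270239 = 253,528.9788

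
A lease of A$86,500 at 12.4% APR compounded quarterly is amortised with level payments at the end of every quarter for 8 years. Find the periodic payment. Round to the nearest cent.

i = 0.124/4 = 0.031 per quarter; n = 8·4 = 32.
PMT = 86500 / ( [1 − (1+0.031)^(−32)] / 0.031 ) = 86500 / 20.114085 = 4,300.4690

A$4,300.47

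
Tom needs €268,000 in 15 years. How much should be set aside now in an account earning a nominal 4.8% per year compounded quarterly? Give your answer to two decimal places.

€131,009.88

Periodic rate i = 0.048/4 = 0.012; n = 15 × 4 = 60 periods.
PV = 268,000 / (1 + 0.012)^60 = 268,000 / 2.045647 = 131,009.8785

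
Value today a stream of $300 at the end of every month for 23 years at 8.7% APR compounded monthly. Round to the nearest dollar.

$35,744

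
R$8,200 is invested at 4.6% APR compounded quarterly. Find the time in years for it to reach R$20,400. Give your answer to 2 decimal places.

Periodic rate i = 0.046/4 = 0.0115.
n = ln(20400/8200) / ln(1+0.0115) = ln(2.48780) / 0.011434 = 79.7071 quarters
= 79.7071/4 years

19.93 years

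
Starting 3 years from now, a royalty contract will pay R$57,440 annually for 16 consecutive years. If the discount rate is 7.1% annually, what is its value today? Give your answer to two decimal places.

R$469,938.27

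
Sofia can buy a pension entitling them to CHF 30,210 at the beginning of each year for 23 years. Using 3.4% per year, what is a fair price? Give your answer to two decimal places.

PV = PMT · [1 − (1+i)^(−n)] / i × (1+i) = 30210 · 16.316630 = 492,925.3927
(annuity-due: payments at period start, so ×(1+i).)

CHF 492,925.39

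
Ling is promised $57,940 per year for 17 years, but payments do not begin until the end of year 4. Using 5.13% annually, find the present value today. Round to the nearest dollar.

PV at t=3 (ordinary 17-year annuity): 57940 × a(17|0.0513) = 57940 × 11.165396 = 646,923.0178
Discount back 3 years: 646,923.0178 × (1+0.0513)^(−3) = 646,923.0178 × 0.860637 = 556,765.8771

$556,766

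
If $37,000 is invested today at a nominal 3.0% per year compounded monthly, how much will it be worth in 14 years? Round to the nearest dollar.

$56,283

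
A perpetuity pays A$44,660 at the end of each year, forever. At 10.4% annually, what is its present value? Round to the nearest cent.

A$429,423.08

PV = PMT / i = 44660 / 0.104 = 429,423.0769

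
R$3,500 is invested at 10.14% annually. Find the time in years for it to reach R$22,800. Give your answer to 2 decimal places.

(1+i)^n = 22800/3500 = 6.51429, so n = ln 6.51429 / ln 1.1014 = 19.4032 years

19.40 years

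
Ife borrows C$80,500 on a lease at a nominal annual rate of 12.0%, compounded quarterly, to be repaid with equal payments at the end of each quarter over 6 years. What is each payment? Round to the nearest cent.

C$4,753.32

i = 0.12/4 = 0.03 per quarter; n = 6·4 = 24.
PMT = 80500 / ( [1 − (1+0.03)^(−24)] / 0.03 ) = 80500 / 16.935542 = 4,753.3170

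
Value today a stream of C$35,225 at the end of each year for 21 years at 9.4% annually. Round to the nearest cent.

C$317,932.60

Annuity factor a(21|0.094) = 9.025766; PV = 35225 × 9.025766 = 317,932.5973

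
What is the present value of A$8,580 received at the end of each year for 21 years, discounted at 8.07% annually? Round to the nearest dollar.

PV = PMT · [1 − (1+i)^(−n)] / i = 8580 · 9.963185 = 85,484.1237

A$85,484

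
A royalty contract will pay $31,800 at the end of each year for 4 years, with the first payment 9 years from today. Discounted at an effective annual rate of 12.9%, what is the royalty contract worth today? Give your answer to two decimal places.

$35,907.76

Value one period before first payment (t=8): 31800 × [1 − (1+0.129)^(−4)] / 0.129 = 31800 × 2.980662 = 94,785.0572
Discount back 8 years: 94,785.0572 × (1+0.129)^(−8) = 94,785.0572 × 0.378834 = 35,907.7623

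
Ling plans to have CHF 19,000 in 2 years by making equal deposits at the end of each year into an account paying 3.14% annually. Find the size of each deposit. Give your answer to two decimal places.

CHF 9,353.16

FV-annuity factor = 2.031400; PMT = 19000 / 2.031400 = 9,353.1555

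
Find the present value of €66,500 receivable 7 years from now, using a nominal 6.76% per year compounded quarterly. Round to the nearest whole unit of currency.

€41,594

Periodic rate i = 0.0676/4 = 0.0169; n = 7 × 4 = 28 periods.
PV = FV·(1+i)^(−n) = 66,500 × 0.625474 = 41,594.0031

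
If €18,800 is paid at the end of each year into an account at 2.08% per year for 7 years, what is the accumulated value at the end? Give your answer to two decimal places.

€140,102.51

FV = 18800 × [(1+0.0208)^7 − 1] / 0.0208 = 18800 × 7.452261 = 140,102.5128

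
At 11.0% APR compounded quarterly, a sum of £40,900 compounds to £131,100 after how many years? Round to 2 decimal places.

10.73 years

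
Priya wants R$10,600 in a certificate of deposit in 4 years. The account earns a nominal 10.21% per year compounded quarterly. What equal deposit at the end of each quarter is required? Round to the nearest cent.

R$544.71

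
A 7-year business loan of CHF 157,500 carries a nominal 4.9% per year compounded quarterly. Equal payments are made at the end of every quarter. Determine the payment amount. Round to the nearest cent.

With 4 periods per year: i = 0.01225, n = 28.
Annuity-PV factor = 23.582159; PMT = 157500 / 23.582159 = 6,678.7777

CHF 6,678.78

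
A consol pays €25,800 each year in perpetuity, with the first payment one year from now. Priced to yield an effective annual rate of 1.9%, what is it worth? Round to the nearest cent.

PV = PMT / i = 25800 / 0.019 = 1,357,894.7368

€1,357,894.74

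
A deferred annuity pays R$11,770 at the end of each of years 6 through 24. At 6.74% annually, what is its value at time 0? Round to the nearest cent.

R$89,534.37

Value one period before first payment (t=5): 11770 × [1 − (1+0.0674)^(−19)] / 0.0674 = 11770 × 10.540211 = 124,058.2834
Discount back 5 years: 124,058.2834 × (1+0.0674)^(−5) = 124,058.2834 × 0.721712 = 89,534.3686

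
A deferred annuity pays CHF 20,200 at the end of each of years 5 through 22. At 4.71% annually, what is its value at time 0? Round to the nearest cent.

Value one period before first payment (t=4): 20200 × [1 − (1+0.0471)^(−18)] / 0.0471 = 20200 × 11.959021 = 241,572.2279
PV₀ = 241,572.2279 / (1+0.0471)^4 = 241,572.2279 / 1.202133 = 200,952.9408

CHF 200,952.94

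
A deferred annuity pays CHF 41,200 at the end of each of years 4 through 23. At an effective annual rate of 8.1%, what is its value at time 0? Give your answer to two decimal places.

PV at t=3 (ordinary 20-year annuity): 41200 × a(20|0.081) = 41200 × 9.745513 = 401,515.1295
PV₀ = 401,515.1295 / (1+0.081)^3 = 401,515.1295 / 1.263214 = 317,851.9153

CHF 317,851.92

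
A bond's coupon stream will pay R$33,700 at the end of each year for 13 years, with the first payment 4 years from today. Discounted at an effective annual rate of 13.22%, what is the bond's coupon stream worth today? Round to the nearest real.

PV at t=3 (ordinary 13-year annuity): 33700 × a(13|0.1322) = 33700 × 6.058495 = 204,171.2983
Discount back 3 years: 204,171.2983 × (1+0.1322)^(−3) = 204,171.2983 × 0.689018 = 140,677.6934

R$140,678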